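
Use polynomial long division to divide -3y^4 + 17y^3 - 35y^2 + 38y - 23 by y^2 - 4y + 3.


(-3y^4 + 17y^3 - 35y^2 + 38y - 23) / (y^2 - 4y + 3)
Step 1: -3y^2 * (y^2 - 4y + 3) = -3y^4 + 12y^3 - 9y^2; subtract.
Step 2: 5y * (y^2 - 4y + 3) = 5y^3 - 20y^2 + 15y; subtract.
Step 3: -6 * (y^2 - 4y + 3) = -6y^2 + 24y - 18; subtract.
Quotient: -3y^2 + 5y - 6, Remainder: -y - 5


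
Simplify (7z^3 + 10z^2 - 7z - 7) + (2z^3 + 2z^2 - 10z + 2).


Align terms by degree and add:
  7z^3 + 10z^2 - 7z - 7
+ 2z^3 + 2z^2 - 10z + 2
= 9z^3 + 12z^2 - 17z - 5


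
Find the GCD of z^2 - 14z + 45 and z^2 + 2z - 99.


Factor each:
  z^2 - 14z + 45 = (z - 9)(z - 5)
  z^2 + 2z - 99 = (z - 9)(z + 11)
Common monic factor: z - 9


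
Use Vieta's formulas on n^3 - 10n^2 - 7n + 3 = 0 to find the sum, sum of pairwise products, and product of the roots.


Monic cubic n^3+bn^2+cn+d=0: sum=-b, pairwise sum=c, product=-d.
b=-10, c=-7, d=3
r1+r2+r3 = 10
r1r2+r1r3+r2r3 = -7
r1r2r3 = -3


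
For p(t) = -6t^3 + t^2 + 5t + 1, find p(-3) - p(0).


p(-3) = 157
p(0) = 1
p(-3) - p(0) = 157 - 1 = 156


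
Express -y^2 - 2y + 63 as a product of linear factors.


Roots satisfy r1 + r2 = -b/a = -2 and r1*r2 = c/a = -63.
So r1 = -9, r2 = 7.
-y^2 - 2y + 63 = -(y - r1)(y - r2) = -(y + 9)(y - 7)


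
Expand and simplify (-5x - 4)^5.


Expand (-5x - 4)^5 by repeated multiplication:
  (-5x - 4)^2 = 25x^2 + 40x + 16
  (-5x - 4)^3 = -125x^3 - 300x^2 - 240x - 64
  (-5x - 4)^4 = 625x^4 + 2000x^3 + 2400x^2 + 1280x + 256
= -3125x^5 - 12500x^4 - 20000x^3 - 16000x^2 - 6400x - 1024


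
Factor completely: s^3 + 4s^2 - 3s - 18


Try integer roots (divisors of -18). s=-3: p(-3)=0.
Divide out (s + 3): quotient is s^2 + s - 6.
Factor the quadratic: (s + 3)(s - 2)
Result: (s + 3)(s + 3)(s - 2)


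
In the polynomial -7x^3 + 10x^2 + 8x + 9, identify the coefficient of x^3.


Read off the coefficient of x^3: -7


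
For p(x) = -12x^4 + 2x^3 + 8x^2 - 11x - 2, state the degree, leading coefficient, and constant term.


Highest power of x is 4, with coefficient -12. Constant term is -2.
Degree = 4, leading coefficient = -12, constant term = -2


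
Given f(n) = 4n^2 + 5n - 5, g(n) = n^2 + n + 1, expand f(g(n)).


Substitute g(n) into f:
f(g(n)) = 4*(n^2 + n + 1)^2 + 5*(n^2 + n + 1) + (-5)
(n^2 + n + 1)^2 = n^4 + 2n^3 + 3n^2 + 2n + 1
Expand and combine: 4n^4 + 8n^3 + 17n^2 + 13n + 4


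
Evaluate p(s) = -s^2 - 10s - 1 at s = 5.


Using direct substitution:
  -1 * (5)^2 = -25
  -10 * (5)^1 = -50
  constant: -1
Sum = -25 - 50 - 1 = -76


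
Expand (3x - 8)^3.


Expand (3x - 8)^3 by repeated multiplication:
  (3x - 8)^2 = 9x^2 - 48x + 64
= 27x^3 - 216x^2 + 576x - 512


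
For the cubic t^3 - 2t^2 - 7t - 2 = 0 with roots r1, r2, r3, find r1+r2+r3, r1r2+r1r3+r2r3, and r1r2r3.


Monic cubic t^3+bt^2+ct+d=0: sum=-b, pairwise sum=c, product=-d.
b=-2, c=-7, d=-2
r1+r2+r3 = 2
r1r2+r1r3+r2r3 = -7
r1r2r3 = 2


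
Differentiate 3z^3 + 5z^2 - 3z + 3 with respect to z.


Apply the power rule term by term:
  d/dz(3z^3) = 9z^2
  d/dz(5z^2) = 10z
  d/dz(-3z) = -3
  d/dz(3) = 0
p'(z) = 9z^2 + 10z - 3


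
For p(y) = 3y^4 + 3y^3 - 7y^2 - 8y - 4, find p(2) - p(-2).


p(2) = 24
p(-2) = 8
p(2) - p(-2) = 24 - 8 = 16


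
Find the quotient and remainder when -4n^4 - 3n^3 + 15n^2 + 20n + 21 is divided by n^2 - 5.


(-4n^4 - 3n^3 + 15n^2 + 20n + 21) / (n^2 - 5)
Step 1: -4n^2 * (n^2 - 5) = -4n^4 + 20n^2; subtract.
Step 2: -3n * (n^2 - 5) = -3n^3 + 15n; subtract.
Step 3: -5 * (n^2 - 5) = -5n^2 + 25; subtract.
Quotient: -4n^2 - 3n - 5, Remainder: 5n - 4


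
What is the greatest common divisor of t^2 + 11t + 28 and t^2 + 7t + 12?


Factor each:
  t^2 + 11t + 28 = (t + 4)(t + 7)
  t^2 + 7t + 12 = (t + 4)(t + 3)
Common monic factor: t + 4


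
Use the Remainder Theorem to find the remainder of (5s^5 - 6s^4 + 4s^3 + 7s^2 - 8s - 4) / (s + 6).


By the Remainder Theorem, the remainder equals p(-6):
  5*(-6)^5 = -38880
  -6*(-6)^4 = -7776
  4*(-6)^3 = -864
  7*(-6)^2 = 252
  -8*(-6)^1 = 48
  constant: -4
Sum: -38880 - 7776 - 864 + 252 + 48 - 4 = -47224


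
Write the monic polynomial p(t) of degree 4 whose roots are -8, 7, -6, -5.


p(t) = (t + 8)(t - 7)(t + 6)(t + 5)
Expand: t^4 + 12t^3 - 15t^2 - 586t - 1680


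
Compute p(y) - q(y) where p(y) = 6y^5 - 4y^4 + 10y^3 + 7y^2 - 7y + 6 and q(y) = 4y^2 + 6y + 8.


Distribute the minus sign:
  (6y^5 - 4y^4 + 10y^3 + 7y^2 - 7y + 6)
- (4y^2 + 6y + 8)
Negate second polynomial: -4y^2 - 6y - 8
Add: 6y^5 - 4y^4 + 10y^3 + 3y^2 - 13y - 2


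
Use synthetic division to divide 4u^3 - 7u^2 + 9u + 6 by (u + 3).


Synthetic division with c = -3. Coefficients: 4, -7, 9, 6
Bring down 4.
  4 * -3 = -12; -12 - 7 = -19
  -19 * -3 = 57; 57 + 9 = 66
  66 * -3 = -198; -198 + 6 = -192
Quotient: 4u^2 - 19u + 66, Remainder: -192


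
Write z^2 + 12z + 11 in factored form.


Roots satisfy r1 + r2 = -b/a = -12 and r1*r2 = c/a = 11.
So r1 = -1, r2 = -11.
z^2 + 12z + 11 = (z - r1)(z - r2) = (z + 1)(z + 11)


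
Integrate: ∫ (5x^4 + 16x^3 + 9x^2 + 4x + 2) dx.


Reverse power rule on each term:
  ∫ 5x^4 dx = x^5
  ∫ 16x^3 dx = 4x^4
  ∫ 9x^2 dx = 3x^3
  ∫ 4x dx = 2x^2
  ∫ 2 dx = 2x
F(x) = x^5 + 4x^4 + 3x^3 + 2x^2 + 2x + C


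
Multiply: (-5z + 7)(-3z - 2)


Distribute each term of the first polynomial:
  (-5z)(-3z - 2) = 15z^2 + 10z
  (7)(-3z - 2) = -21z - 14
Sum: 15z^2 - 11z - 14


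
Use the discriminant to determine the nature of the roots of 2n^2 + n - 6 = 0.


D = b^2 - 4ac = (1)^2 - 4(2)(-6) = 1 + 48 = 49
Since D > 0: two distinct rational roots


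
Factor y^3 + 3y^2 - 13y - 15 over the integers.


Try integer roots (divisors of -15). y=-1: p(-1)=0.
Divide out (y + 1): quotient is y^2 + 2y - 15.
Factor the quadratic: (y + 5)(y - 3)
Result: (y + 1)(y + 5)(y - 3)


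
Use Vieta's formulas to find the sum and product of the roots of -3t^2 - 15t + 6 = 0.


For at^2+bt+c=0: sum = -b/a, product = c/a.
a=-3, b=-15, c=6
Sum = -(-15)/-3 = -5
Product = (6)/-3 = -2


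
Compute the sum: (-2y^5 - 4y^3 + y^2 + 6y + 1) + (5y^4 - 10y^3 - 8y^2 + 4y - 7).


Align terms by degree and add:
  -2y^5 - 4y^3 + y^2 + 6y + 1
+ 5y^4 - 10y^3 - 8y^2 + 4y - 7
= -2y^5 + 5y^4 - 14y^3 - 7y^2 + 10y - 6


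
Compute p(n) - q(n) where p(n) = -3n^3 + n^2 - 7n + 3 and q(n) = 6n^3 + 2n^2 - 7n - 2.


Distribute the minus sign:
  (-3n^3 + n^2 - 7n + 3)
- (6n^3 + 2n^2 - 7n - 2)
Negate second polynomial: -6n^3 - 2n^2 + 7n + 2
Add: -9n^3 - n^2 + 5


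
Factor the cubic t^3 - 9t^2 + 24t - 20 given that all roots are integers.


Try integer roots (divisors of -20). t=2: p(2)=0.
Divide out (t - 2): quotient is t^2 - 7t + 10.
Factor the quadratic: (t - 2)(t - 5)
Result: (t - 2)(t - 2)(t - 5)


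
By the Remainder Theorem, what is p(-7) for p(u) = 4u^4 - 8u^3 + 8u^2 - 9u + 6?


By the Remainder Theorem, the remainder equals p(-7):
  4*(-7)^4 = 9604
  -8*(-7)^3 = 2744
  8*(-7)^2 = 392
  -9*(-7)^1 = 63
  constant: 6
Sum: 9604 + 2744 + 392 + 63 + 6 = 12809


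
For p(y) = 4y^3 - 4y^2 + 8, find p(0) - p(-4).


p(0) = 8
p(-4) = -312
p(0) - p(-4) = 8 + 312 = 320


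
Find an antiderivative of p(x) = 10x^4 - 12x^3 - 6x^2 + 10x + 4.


Reverse power rule on each term:
  ∫ 10x^4 dx = 2x^5
  ∫ -12x^3 dx = -3x^4
  ∫ -6x^2 dx = -2x^3
  ∫ 10x dx = 5x^2
  ∫ 4 dx = 4x
F(x) = 2x^5 - 3x^4 - 2x^3 + 5x^2 + 4x + C


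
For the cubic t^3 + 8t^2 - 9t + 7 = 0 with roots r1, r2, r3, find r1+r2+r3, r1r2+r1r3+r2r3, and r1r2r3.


Monic cubic t^3+bt^2+ct+d=0: sum=-b, pairwise sum=c, product=-d.
b=8, c=-9, d=7
r1+r2+r3 = -8
r1r2+r1r3+r2r3 = -9
r1r2r3 = -7


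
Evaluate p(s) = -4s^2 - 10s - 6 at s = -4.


Using direct substitution:
  -4 * (-4)^2 = -64
  -10 * (-4)^1 = 40
  constant: -6
Sum = -64 + 40 - 6 = -30


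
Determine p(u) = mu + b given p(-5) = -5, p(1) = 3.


p(u) = mu + b. Using p(-5)=-5, p(1)=3:
m = (-5 - 3)/(-5 - 1) = -8/-6 = 4/3
b = -5 - m*(-5) = -5 + 20/3 = 5/3
p(u) = (4/3)u + (5/3)


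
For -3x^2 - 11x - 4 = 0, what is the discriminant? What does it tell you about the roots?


D = b^2 - 4ac = (-11)^2 - 4(-3)(-4) = 121 - 48 = 73
Since D > 0: two distinct irrational roots


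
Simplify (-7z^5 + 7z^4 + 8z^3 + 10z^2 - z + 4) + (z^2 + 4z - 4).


Align terms by degree and add:
  -7z^5 + 7z^4 + 8z^3 + 10z^2 - z + 4
+ z^2 + 4z - 4
= -7z^5 + 7z^4 + 8z^3 + 11z^2 + 3z


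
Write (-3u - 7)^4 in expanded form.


Expand (-3u - 7)^4 by repeated multiplication:
  (-3u - 7)^2 = 9u^2 + 42u + 49
  (-3u - 7)^3 = -27u^3 - 189u^2 - 441u - 343
= 81u^4 + 756u^3 + 2646u^2 + 4116u + 2401


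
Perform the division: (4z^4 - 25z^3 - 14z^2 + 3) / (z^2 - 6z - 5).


(4z^4 - 25z^3 - 14z^2 + 3) / (z^2 - 6z - 5)
Step 1: 4z^2 * (z^2 - 6z - 5) = 4z^4 - 24z^3 - 20z^2; subtract.
Step 2: -z * (z^2 - 6z - 5) = -z^3 + 6z^2 + 5z; subtract.
Step 3: 0 * (z^2 - 6z - 5) = 0; subtract.
Quotient: 4z^2 - z, Remainder: -5z + 3


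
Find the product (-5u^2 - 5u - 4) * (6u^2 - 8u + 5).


Distribute each term of the first polynomial:
  (-5u^2)(6u^2 - 8u + 5) = -30u^4 + 40u^3 - 25u^2
  (-5u)(6u^2 - 8u + 5) = -30u^3 + 40u^2 - 25u
  (-4)(6u^2 - 8u + 5) = -24u^2 + 32u - 20
Sum: -30u^4 + 10u^3 - 9u^2 + 7u - 20


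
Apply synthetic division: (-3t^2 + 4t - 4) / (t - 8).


Synthetic division with c = 8. Coefficients: -3, 4, -4
Bring down -3.
  -3 * 8 = -24; -24 + 4 = -20
  -20 * 8 = -160; -160 - 4 = -164
Quotient: -3t - 20, Remainder: -164


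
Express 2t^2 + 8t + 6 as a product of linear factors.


Roots satisfy r1 + r2 = -b/a = -4 and r1*r2 = c/a = 3.
So r1 = -1, r2 = -3.
2t^2 + 8t + 6 = 2(t - r1)(t - r2) = 2(t + 1)(t + 3)


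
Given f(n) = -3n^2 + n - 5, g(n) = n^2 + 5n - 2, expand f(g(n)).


Substitute g(n) into f:
f(g(n)) = -3*(n^2 + 5n - 2)^2 + 1*(n^2 + 5n - 2) + (-5)
(n^2 + 5n - 2)^2 = n^4 + 10n^3 + 21n^2 - 20n + 4
Expand and combine: -3n^4 - 30n^3 - 62n^2 + 65n - 19


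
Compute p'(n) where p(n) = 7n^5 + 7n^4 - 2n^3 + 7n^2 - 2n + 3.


Apply the power rule term by term:
  d/dn(7n^5) = 35n^4
  d/dn(7n^4) = 28n^3
  d/dn(-2n^3) = -6n^2
  d/dn(7n^2) = 14n
  d/dn(-2n) = -2
  d/dn(3) = 0
p'(n) = 35n^4 + 28n^3 - 6n^2 + 14n - 2


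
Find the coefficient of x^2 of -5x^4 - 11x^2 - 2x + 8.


Read off the coefficient of x^2: -11


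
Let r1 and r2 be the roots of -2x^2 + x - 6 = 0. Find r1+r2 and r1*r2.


For ax^2+bx+c=0: sum = -b/a, product = c/a.
a=-2, b=1, c=-6
Sum = -(1)/-2 = 1/2
Product = (-6)/-2 = 3


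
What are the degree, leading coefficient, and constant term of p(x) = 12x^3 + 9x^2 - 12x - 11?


Highest power of x is 3, with coefficient 12. Constant term is -11.
Degree = 3, leading coefficient = 12, constant term = -11


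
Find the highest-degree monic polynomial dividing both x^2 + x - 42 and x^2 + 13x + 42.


Factor each:
  x^2 + x - 42 = (x + 7)(x - 6)
  x^2 + 13x + 42 = (x + 7)(x + 6)
Common monic factor: x + 7


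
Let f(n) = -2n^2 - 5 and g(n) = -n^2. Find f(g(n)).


Substitute g(n) into f:
f(g(n)) = -2*(-n^2)^2 + (-5)
(-n^2)^2 = n^4
Expand and combine: -2n^4 - 5


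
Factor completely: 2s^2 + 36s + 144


Roots satisfy r1 + r2 = -b/a = -18 and r1*r2 = c/a = 72.
So r1 = -6, r2 = -12.
2s^2 + 36s + 144 = 2(s - r1)(s - r2) = 2(s + 6)(s + 12)


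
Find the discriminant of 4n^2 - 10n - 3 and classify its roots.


D = b^2 - 4ac = (-10)^2 - 4(4)(-3) = 100 + 48 = 148
Since D > 0: two distinct irrational roots


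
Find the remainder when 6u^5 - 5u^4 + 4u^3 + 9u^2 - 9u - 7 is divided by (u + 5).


By the Remainder Theorem, the remainder equals p(-5):
  6*(-5)^5 = -18750
  -5*(-5)^4 = -3125
  4*(-5)^3 = -500
  9*(-5)^2 = 225
  -9*(-5)^1 = 45
  constant: -7
Sum: -18750 - 3125 - 500 + 225 + 45 - 7 = -22112


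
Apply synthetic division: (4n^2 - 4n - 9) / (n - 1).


Synthetic division with c = 1. Coefficients: 4, -4, -9
Bring down 4.
  4 * 1 = 4; 4 - 4 = 0
  0 * 1 = 0; 0 - 9 = -9
Quotient: 4n, Remainder: -9


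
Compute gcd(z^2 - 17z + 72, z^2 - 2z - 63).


Factor each:
  z^2 - 17z + 72 = (z - 9)(z - 8)
  z^2 - 2z - 63 = (z - 9)(z + 7)
Common monic factor: z - 9


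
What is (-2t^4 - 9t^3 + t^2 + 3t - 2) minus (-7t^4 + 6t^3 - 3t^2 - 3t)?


Distribute the minus sign:
  (-2t^4 - 9t^3 + t^2 + 3t - 2)
- (-7t^4 + 6t^3 - 3t^2 - 3t)
Negate second polynomial: 7t^4 - 6t^3 + 3t^2 + 3t
Add: 5t^4 - 15t^3 + 4t^2 + 6t - 2


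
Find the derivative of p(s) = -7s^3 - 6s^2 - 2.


Apply the power rule term by term:
  d/ds(-7s^3) = -21s^2
  d/ds(-6s^2) = -12s
  d/ds(-2) = 0
p'(s) = -21s^2 - 12s


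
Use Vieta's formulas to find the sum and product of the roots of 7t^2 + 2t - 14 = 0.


For at^2+bt+c=0: sum = -b/a, product = c/a.
a=7, b=2, c=-14
Sum = -(2)/7 = -2/7
Product = (-14)/7 = -2


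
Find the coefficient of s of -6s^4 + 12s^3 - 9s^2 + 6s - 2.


Read off the coefficient of s: 6


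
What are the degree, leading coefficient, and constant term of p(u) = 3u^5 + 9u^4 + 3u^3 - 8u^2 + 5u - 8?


Highest power of u is 5, with coefficient 3. Constant term is -8.
Degree = 5, leading coefficient = 3, constant term = -8


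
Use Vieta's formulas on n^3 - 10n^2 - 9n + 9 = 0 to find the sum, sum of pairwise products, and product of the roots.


Monic cubic n^3+bn^2+cn+d=0: sum=-b, pairwise sum=c, product=-d.
b=-10, c=-9, d=9
r1+r2+r3 = 10
r1r2+r1r3+r2r3 = -9
r1r2r3 = -9


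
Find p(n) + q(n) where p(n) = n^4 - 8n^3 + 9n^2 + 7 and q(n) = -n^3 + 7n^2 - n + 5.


Align terms by degree and add:
  n^4 - 8n^3 + 9n^2 + 7
  -n^3 + 7n^2 - n + 5
= n^4 - 9n^3 + 16n^2 - n + 12


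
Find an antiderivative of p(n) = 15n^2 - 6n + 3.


Reverse power rule on each term:
  ∫ 15n^2 dn = 5n^3
  ∫ -6n dn = -3n^2
  ∫ 3 dn = 3n
F(n) = 5n^3 - 3n^2 + 3n + C


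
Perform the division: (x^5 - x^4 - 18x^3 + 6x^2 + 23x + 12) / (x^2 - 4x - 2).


(x^5 - x^4 - 18x^3 + 6x^2 + 23x + 12) / (x^2 - 4x - 2)
Step 1: x^3 * (x^2 - 4x - 2) = x^5 - 4x^4 - 2x^3; subtract.
Step 2: 3x^2 * (x^2 - 4x - 2) = 3x^4 - 12x^3 - 6x^2; subtract.
Step 3: -4x * (x^2 - 4x - 2) = -4x^3 + 16x^2 + 8x; subtract.
Step 4: -4 * (x^2 - 4x - 2) = -4x^2 + 16x + 8; subtract.
Quotient: x^3 + 3x^2 - 4x - 4, Remainder: -x + 4


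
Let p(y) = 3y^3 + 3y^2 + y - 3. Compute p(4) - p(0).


p(4) = 241
p(0) = -3
p(4) - p(0) = 241 + 3 = 244


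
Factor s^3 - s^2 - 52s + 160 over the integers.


Try integer roots (divisors of 160). s=4: p(4)=0.
Divide out (s - 4): quotient is s^2 + 3s - 40.
Factor the quadratic: (s + 8)(s - 5)
Result: (s - 4)(s + 8)(s - 5)


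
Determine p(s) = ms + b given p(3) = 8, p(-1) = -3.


p(s) = ms + b. Using p(3)=8, p(-1)=-3:
m = (8 + 3)/(3 + 1) = 11/4 = 11/4
b = 8 - m*(3) = 8 - 33/4 = -1/4
p(s) = (11/4)s - (1/4)


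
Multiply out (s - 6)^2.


Expand (s - 6)^2 by repeated multiplication:
= s^2 - 12s + 36


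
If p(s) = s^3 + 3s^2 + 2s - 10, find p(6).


Using direct substitution:
  1 * (6)^3 = 216
  3 * (6)^2 = 108
  2 * (6)^1 = 12
  constant: -10
Sum = 216 + 108 + 12 - 10 = 326


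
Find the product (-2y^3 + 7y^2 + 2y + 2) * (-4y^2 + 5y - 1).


Distribute each term of the first polynomial:
  (-2y^3)(-4y^2 + 5y - 1) = 8y^5 - 10y^4 + 2y^3
  (7y^2)(-4y^2 + 5y - 1) = -28y^4 + 35y^3 - 7y^2
  (2y)(-4y^2 + 5y - 1) = -8y^3 + 10y^2 - 2y
  (2)(-4y^2 + 5y - 1) = -8y^2 + 10y - 2
Sum: 8y^5 - 38y^4 + 29y^3 - 5y^2 + 8y - 2


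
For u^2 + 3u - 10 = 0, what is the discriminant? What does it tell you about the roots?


D = b^2 - 4ac = (3)^2 - 4(1)(-10) = 9 + 40 = 49
Since D > 0: two distinct rational roots


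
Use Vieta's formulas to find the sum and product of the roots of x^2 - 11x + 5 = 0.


For ax^2+bx+c=0: sum = -b/a, product = c/a.
a=1, b=-11, c=5
Sum = -(-11)/1 = 11
Product = (5)/1 = 5


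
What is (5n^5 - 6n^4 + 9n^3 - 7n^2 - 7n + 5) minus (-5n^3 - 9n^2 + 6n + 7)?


Distribute the minus sign:
  (5n^5 - 6n^4 + 9n^3 - 7n^2 - 7n + 5)
- (-5n^3 - 9n^2 + 6n + 7)
Negate second polynomial: 5n^3 + 9n^2 - 6n - 7
Add: 5n^5 - 6n^4 + 14n^3 + 2n^2 - 13n - 2


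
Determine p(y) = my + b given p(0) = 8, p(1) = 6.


p(y) = my + b. Using p(0)=8, p(1)=6:
m = (8 - 6)/(0 - 1) = 2/-1 = -2
b = 8 - m*(0) = 8 = 8
p(y) = -2y + 8


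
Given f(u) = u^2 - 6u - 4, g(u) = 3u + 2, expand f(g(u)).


Substitute g(u) into f:
f(g(u)) = 1*(3u + 2)^2 + (-6)*(3u + 2) + (-4)
(3u + 2)^2 = 9u^2 + 12u + 4
Expand and combine: 9u^2 - 6u - 12


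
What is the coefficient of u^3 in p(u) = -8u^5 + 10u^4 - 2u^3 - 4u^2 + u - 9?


Read off the coefficient of u^3: -2


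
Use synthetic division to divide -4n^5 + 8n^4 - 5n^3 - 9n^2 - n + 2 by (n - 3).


Synthetic division with c = 3. Coefficients: -4, 8, -5, -9, -1, 2
Bring down -4.
  -4 * 3 = -12; -12 + 8 = -4
  -4 * 3 = -12; -12 - 5 = -17
  -17 * 3 = -51; -51 - 9 = -60
  -60 * 3 = -180; -180 - 1 = -181
  -181 * 3 = -543; -543 + 2 = -541
Quotient: -4n^4 - 4n^3 - 17n^2 - 60n - 181, Remainder: -541


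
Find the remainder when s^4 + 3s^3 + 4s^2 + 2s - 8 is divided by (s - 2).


By the Remainder Theorem, the remainder equals p(2):
  1*(2)^4 = 16
  3*(2)^3 = 24
  4*(2)^2 = 16
  2*(2)^1 = 4
  constant: -8
Sum: 16 + 24 + 16 + 4 - 8 = 52


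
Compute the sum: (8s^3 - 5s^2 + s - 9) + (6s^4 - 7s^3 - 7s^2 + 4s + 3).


Align terms by degree and add:
  8s^3 - 5s^2 + s - 9
+ 6s^4 - 7s^3 - 7s^2 + 4s + 3
= 6s^4 + s^3 - 12s^2 + 5s - 6


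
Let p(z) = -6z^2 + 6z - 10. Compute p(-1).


Using direct substitution:
  -6 * (-1)^2 = -6
  6 * (-1)^1 = -6
  constant: -10
Sum = -6 - 6 - 10 = -22


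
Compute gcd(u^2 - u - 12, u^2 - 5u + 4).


Factor each:
  u^2 - u - 12 = (u - 4)(u + 3)
  u^2 - 5u + 4 = (u - 4)(u - 1)
Common monic factor: u - 4


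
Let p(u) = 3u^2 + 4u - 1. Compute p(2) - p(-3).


p(2) = 19
p(-3) = 14
p(2) - p(-3) = 19 - 14 = 5


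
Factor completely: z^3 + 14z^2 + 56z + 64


Try integer roots (divisors of 64). z=-4: p(-4)=0.
Divide out (z + 4): quotient is z^2 + 10z + 16.
Factor the quadratic: (z + 8)(z + 2)
Result: (z + 4)(z + 8)(z + 2)


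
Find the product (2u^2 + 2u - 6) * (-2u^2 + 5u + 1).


Distribute each term of the first polynomial:
  (2u^2)(-2u^2 + 5u + 1) = -4u^4 + 10u^3 + 2u^2
  (2u)(-2u^2 + 5u + 1) = -4u^3 + 10u^2 + 2u
  (-6)(-2u^2 + 5u + 1) = 12u^2 - 30u - 6
Sum: -4u^4 + 6u^3 + 24u^2 - 28u - 6


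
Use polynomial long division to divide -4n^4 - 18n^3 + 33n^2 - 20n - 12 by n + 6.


(-4n^4 - 18n^3 + 33n^2 - 20n - 12) / (n + 6)
Step 1: -4n^3 * (n + 6) = -4n^4 - 24n^3; subtract.
Step 2: 6n^2 * (n + 6) = 6n^3 + 36n^2; subtract.
Step 3: -3n * (n + 6) = -3n^2 - 18n; subtract.
Step 4: -2 * (n + 6) = -2n - 12; subtract.
Quotient: -4n^3 + 6n^2 - 3n - 2, Remainder: 0


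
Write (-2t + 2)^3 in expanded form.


Expand (-2t + 2)^3 by repeated multiplication:
  (-2t + 2)^2 = 4t^2 - 8t + 4
= -8t^3 + 24t^2 - 24t + 8


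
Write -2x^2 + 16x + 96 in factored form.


Roots satisfy r1 + r2 = -b/a = 8 and r1*r2 = c/a = -48.
So r1 = -4, r2 = 12.
-2x^2 + 16x + 96 = -2(x - r1)(x - r2) = -2(x + 4)(x - 12)


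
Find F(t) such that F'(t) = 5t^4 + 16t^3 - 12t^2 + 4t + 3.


Reverse power rule on each term:
  ∫ 5t^4 dt = t^5
  ∫ 16t^3 dt = 4t^4
  ∫ -12t^2 dt = -4t^3
  ∫ 4t dt = 2t^2
  ∫ 3 dt = 3t
F(t) = t^5 + 4t^4 - 4t^3 + 2t^2 + 3t + C


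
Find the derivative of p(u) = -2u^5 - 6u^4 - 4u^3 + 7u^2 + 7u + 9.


Apply the power rule term by term:
  d/du(-2u^5) = -10u^4
  d/du(-6u^4) = -24u^3
  d/du(-4u^3) = -12u^2
  d/du(7u^2) = 14u
  d/du(7u) = 7
  d/du(9) = 0
p'(u) = -10u^4 - 24u^3 - 12u^2 + 14u + 7


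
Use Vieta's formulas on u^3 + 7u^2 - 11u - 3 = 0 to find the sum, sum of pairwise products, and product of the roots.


Monic cubic u^3+bu^2+cu+d=0: sum=-b, pairwise sum=c, product=-d.
b=7, c=-11, d=-3
r1+r2+r3 = -7
r1r2+r1r3+r2r3 = -11
r1r2r3 = 3


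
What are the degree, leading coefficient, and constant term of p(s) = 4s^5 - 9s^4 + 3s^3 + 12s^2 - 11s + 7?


Highest power of s is 5, with coefficient 4. Constant term is 7.
Degree = 5, leading coefficient = 4, constant term = 7


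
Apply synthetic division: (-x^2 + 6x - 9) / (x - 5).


Synthetic division with c = 5. Coefficients: -1, 6, -9
Bring down -1.
  -1 * 5 = -5; -5 + 6 = 1
  1 * 5 = 5; 5 - 9 = -4
Quotient: -x + 1, Remainder: -4


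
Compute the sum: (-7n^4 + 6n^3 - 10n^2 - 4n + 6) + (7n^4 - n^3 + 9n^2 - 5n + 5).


Align terms by degree and add:
  -7n^4 + 6n^3 - 10n^2 - 4n + 6
+ 7n^4 - n^3 + 9n^2 - 5n + 5
= 5n^3 - n^2 - 9n + 11


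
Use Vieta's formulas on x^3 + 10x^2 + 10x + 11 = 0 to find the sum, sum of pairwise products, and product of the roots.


Monic cubic x^3+bx^2+cx+d=0: sum=-b, pairwise sum=c, product=-d.
b=10, c=10, d=11
r1+r2+r3 = -10
r1r2+r1r3+r2r3 = 10
r1r2r3 = -11


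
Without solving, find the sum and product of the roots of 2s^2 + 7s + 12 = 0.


For as^2+bs+c=0: sum = -b/a, product = c/a.
a=2, b=7, c=12
Sum = -(7)/2 = -7/2
Product = (12)/2 = 6


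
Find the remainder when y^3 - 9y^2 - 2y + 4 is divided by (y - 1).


By the Remainder Theorem, the remainder equals p(1):
  1*(1)^3 = 1
  -9*(1)^2 = -9
  -2*(1)^1 = -2
  constant: 4
Sum: 1 - 9 - 2 + 4 = -6


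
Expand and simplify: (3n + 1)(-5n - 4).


Distribute each term of the first polynomial:
  (3n)(-5n - 4) = -15n^2 - 12n
  (1)(-5n - 4) = -5n - 4
Sum: -15n^2 - 17n - 4


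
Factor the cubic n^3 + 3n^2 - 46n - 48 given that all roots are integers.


Try integer roots (divisors of -48). n=6: p(6)=0.
Divide out (n - 6): quotient is n^2 + 9n + 8.
Factor the quadratic: (n + 1)(n + 8)
Result: (n - 6)(n + 1)(n + 8)


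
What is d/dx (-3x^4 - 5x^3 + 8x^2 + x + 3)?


Apply the power rule term by term:
  d/dx(-3x^4) = -12x^3
  d/dx(-5x^3) = -15x^2
  d/dx(8x^2) = 16x
  d/dx(x) = 1
  d/dx(3) = 0
p'(x) = -12x^3 - 15x^2 + 16x + 1


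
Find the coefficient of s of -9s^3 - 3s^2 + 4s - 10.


Read off the coefficient of s: 4


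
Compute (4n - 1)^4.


Expand (4n - 1)^4 by repeated multiplication:
  (4n - 1)^2 = 16n^2 - 8n + 1
  (4n - 1)^3 = 64n^3 - 48n^2 + 12n - 1
= 256n^4 - 256n^3 + 96n^2 - 16n + 1


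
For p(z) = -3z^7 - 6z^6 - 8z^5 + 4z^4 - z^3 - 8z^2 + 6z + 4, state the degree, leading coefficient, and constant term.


Highest power of z is 7, with coefficient -3. Constant term is 4.
Degree = 7, leading coefficient = -3, constant term = 4


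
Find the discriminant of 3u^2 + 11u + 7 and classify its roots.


D = b^2 - 4ac = (11)^2 - 4(3)(7) = 121 - 84 = 37
Since D > 0: two distinct irrational roots


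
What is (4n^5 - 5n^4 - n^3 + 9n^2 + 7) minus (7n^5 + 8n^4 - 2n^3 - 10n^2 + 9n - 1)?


Distribute the minus sign:
  (4n^5 - 5n^4 - n^3 + 9n^2 + 7)
- (7n^5 + 8n^4 - 2n^3 - 10n^2 + 9n - 1)
Negate second polynomial: -7n^5 - 8n^4 + 2n^3 + 10n^2 - 9n + 1
Add: -3n^5 - 13n^4 + n^3 + 19n^2 - 9n + 8


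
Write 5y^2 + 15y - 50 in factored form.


Roots satisfy r1 + r2 = -b/a = -3 and r1*r2 = c/a = -10.
So r1 = 2, r2 = -5.
5y^2 + 15y - 50 = 5(y - r1)(y - r2) = 5(y - 2)(y + 5)


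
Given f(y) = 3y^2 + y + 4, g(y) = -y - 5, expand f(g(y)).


Substitute g(y) into f:
f(g(y)) = 3*(-y - 5)^2 + 1*(-y - 5) + 4
(-y - 5)^2 = y^2 + 10y + 25
Expand and combine: 3y^2 + 29y + 74


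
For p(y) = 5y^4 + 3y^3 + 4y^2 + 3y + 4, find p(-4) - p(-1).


p(-4) = 1144
p(-1) = 7
p(-4) - p(-1) = 1144 - 7 = 1137


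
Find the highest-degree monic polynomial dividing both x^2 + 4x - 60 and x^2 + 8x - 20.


Factor each:
  x^2 + 4x - 60 = (x + 10)(x - 6)
  x^2 + 8x - 20 = (x + 10)(x - 2)
Common monic factor: x + 10


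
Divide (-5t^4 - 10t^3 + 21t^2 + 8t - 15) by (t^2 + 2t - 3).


(-5t^4 - 10t^3 + 21t^2 + 8t - 15) / (t^2 + 2t - 3)
Step 1: -5t^2 * (t^2 + 2t - 3) = -5t^4 - 10t^3 + 15t^2; subtract.
Step 2: 0 * (t^2 + 2t - 3) = 0; subtract.
Step 3: 6 * (t^2 + 2t - 3) = 6t^2 + 12t - 18; subtract.
Quotient: -5t^2 + 6, Remainder: -4t + 3


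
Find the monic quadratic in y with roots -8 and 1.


p(y) = (y + 8)(y - 1)
Expand: y^2 + 7y - 8


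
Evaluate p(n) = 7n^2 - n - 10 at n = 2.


Using direct substitution:
  7 * (2)^2 = 28
  -1 * (2)^1 = -2
  constant: -10
Sum = 28 - 2 - 10 = 16


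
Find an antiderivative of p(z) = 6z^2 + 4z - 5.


Reverse power rule on each term:
  ∫ 6z^2 dz = 2z^3
  ∫ 4z dz = 2z^2
  ∫ -5 dz = -5z
F(z) = 2z^3 + 2z^2 - 5z + C


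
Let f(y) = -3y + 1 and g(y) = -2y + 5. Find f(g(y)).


Substitute g(y) into f:
f(g(y)) = -3*(-2y + 5) + 1
Expand and combine: 6y - 14


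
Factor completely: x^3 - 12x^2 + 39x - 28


Try integer roots (divisors of -28). x=1: p(1)=0.
Divide out (x - 1): quotient is x^2 - 11x + 28.
Factor the quadratic: (x - 4)(x - 7)
Result: (x - 1)(x - 4)(x - 7)


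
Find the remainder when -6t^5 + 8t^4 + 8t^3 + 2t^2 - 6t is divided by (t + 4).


By the Remainder Theorem, the remainder equals p(-4):
  -6*(-4)^5 = 6144
  8*(-4)^4 = 2048
  8*(-4)^3 = -512
  2*(-4)^2 = 32
  -6*(-4)^1 = 24
  constant: 0
Sum: 6144 + 2048 - 512 + 32 + 24 + 0 = 7736


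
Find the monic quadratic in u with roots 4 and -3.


p(u) = (u - 4)(u + 3)
Expand: u^2 - u - 12


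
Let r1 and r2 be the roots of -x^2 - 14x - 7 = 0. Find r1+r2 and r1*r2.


For ax^2+bx+c=0: sum = -b/a, product = c/a.
a=-1, b=-14, c=-7
Sum = -(-14)/-1 = -14
Product = (-7)/-1 = 7


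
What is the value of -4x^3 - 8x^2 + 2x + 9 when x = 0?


Using direct substitution:
  -4 * (0)^3 = 0
  -8 * (0)^2 = 0
  2 * (0)^1 = 0
  constant: 9
Sum = 0 + 0 + 0 + 9 = 9


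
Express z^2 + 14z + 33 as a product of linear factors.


Roots satisfy r1 + r2 = -b/a = -14 and r1*r2 = c/a = 33.
So r1 = -11, r2 = -3.
z^2 + 14z + 33 = (z - r1)(z - r2) = (z + 11)(z + 3)


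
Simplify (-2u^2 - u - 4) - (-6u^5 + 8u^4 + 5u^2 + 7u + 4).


Distribute the minus sign:
  (-2u^2 - u - 4)
- (-6u^5 + 8u^4 + 5u^2 + 7u + 4)
Negate second polynomial: 6u^5 - 8u^4 - 5u^2 - 7u - 4
Add: 6u^5 - 8u^4 - 7u^2 - 8u - 8


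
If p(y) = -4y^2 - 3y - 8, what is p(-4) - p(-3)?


p(-4) = -60
p(-3) = -35
p(-4) - p(-3) = -60 + 35 = -25


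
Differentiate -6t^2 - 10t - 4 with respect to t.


Apply the power rule term by term:
  d/dt(-6t^2) = -12t
  d/dt(-10t) = -10
  d/dt(-4) = 0
p'(t) = -12t - 10


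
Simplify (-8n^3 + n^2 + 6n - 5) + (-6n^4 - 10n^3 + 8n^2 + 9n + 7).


Align terms by degree and add:
  -8n^3 + n^2 + 6n - 5
  -6n^4 - 10n^3 + 8n^2 + 9n + 7
= -6n^4 - 18n^3 + 9n^2 + 15n + 2


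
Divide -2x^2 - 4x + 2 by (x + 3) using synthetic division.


Synthetic division with c = -3. Coefficients: -2, -4, 2
Bring down -2.
  -2 * -3 = 6; 6 - 4 = 2
  2 * -3 = -6; -6 + 2 = -4
Quotient: -2x + 2, Remainder: -4


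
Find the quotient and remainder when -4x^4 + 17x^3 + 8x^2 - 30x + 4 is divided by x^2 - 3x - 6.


(-4x^4 + 17x^3 + 8x^2 - 30x + 4) / (x^2 - 3x - 6)
Step 1: -4x^2 * (x^2 - 3x - 6) = -4x^4 + 12x^3 + 24x^2; subtract.
Step 2: 5x * (x^2 - 3x - 6) = 5x^3 - 15x^2 - 30x; subtract.
Step 3: -1 * (x^2 - 3x - 6) = -x^2 + 3x + 6; subtract.
Quotient: -4x^2 + 5x - 1, Remainder: -3x - 2


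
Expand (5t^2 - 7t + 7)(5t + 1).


Distribute each term of the first polynomial:
  (5t^2)(5t + 1) = 25t^3 + 5t^2
  (-7t)(5t + 1) = -35t^2 - 7t
  (7)(5t + 1) = 35t + 7
Sum: 25t^3 - 30t^2 + 28t + 7


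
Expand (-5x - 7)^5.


Expand (-5x - 7)^5 by repeated multiplication:
  (-5x - 7)^2 = 25x^2 + 70x + 49
  (-5x - 7)^3 = -125x^3 - 525x^2 - 735x - 343
  (-5x - 7)^4 = 625x^4 + 3500x^3 + 7350x^2 + 6860x + 2401
= -3125x^5 - 21875x^4 - 61250x^3 - 85750x^2 - 60025x - 16807


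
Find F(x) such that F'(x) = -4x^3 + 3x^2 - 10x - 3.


Reverse power rule on each term:
  ∫ -4x^3 dx = -x^4
  ∫ 3x^2 dx = x^3
  ∫ -10x dx = -5x^2
  ∫ -3 dx = -3x
F(x) = -x^4 + x^3 - 5x^2 - 3x + C


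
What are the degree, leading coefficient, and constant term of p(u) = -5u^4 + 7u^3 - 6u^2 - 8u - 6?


Highest power of u is 4, with coefficient -5. Constant term is -6.
Degree = 4, leading coefficient = -5, constant term = -6


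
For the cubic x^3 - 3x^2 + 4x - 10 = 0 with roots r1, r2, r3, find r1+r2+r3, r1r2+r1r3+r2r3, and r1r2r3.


Monic cubic x^3+bx^2+cx+d=0: sum=-b, pairwise sum=c, product=-d.
b=-3, c=4, d=-10
r1+r2+r3 = 3
r1r2+r1r3+r2r3 = 4
r1r2r3 = 10


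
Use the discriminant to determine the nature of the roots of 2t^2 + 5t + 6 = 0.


D = b^2 - 4ac = (5)^2 - 4(2)(6) = 25 - 48 = -23
Since D < 0: two complex conjugate roots (no real roots)


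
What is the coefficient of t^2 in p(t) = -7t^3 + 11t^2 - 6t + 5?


Read off the coefficient of t^2: 11


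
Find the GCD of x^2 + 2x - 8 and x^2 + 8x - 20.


Factor each:
  x^2 + 2x - 8 = (x - 2)(x + 4)
  x^2 + 8x - 20 = (x - 2)(x + 10)
Common monic factor: x - 2


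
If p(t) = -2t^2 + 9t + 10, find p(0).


Using direct substitution:
  -2 * (0)^2 = 0
  9 * (0)^1 = 0
  constant: 10
Sum = 0 + 0 + 10 = 10


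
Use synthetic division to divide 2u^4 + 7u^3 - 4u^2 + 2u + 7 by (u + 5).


Synthetic division with c = -5. Coefficients: 2, 7, -4, 2, 7
Bring down 2.
  2 * -5 = -10; -10 + 7 = -3
  -3 * -5 = 15; 15 - 4 = 11
  11 * -5 = -55; -55 + 2 = -53
  -53 * -5 = 265; 265 + 7 = 272
Quotient: 2u^3 - 3u^2 + 11u - 53, Remainder: 272


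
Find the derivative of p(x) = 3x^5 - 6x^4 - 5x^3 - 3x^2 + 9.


Apply the power rule term by term:
  d/dx(3x^5) = 15x^4
  d/dx(-6x^4) = -24x^3
  d/dx(-5x^3) = -15x^2
  d/dx(-3x^2) = -6x
  d/dx(9) = 0
p'(x) = 15x^4 - 24x^3 - 15x^2 - 6x


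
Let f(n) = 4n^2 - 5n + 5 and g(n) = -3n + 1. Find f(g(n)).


Substitute g(n) into f:
f(g(n)) = 4*(-3n + 1)^2 + (-5)*(-3n + 1) + 5
(-3n + 1)^2 = 9n^2 - 6n + 1
Expand and combine: 36n^2 - 9n + 4


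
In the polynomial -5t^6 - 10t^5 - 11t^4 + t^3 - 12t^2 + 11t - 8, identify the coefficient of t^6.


Read off the coefficient of t^6: -5


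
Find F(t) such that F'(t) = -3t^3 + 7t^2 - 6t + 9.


Reverse power rule on each term:
  ∫ -3t^3 dt = -(3/4)t^4
  ∫ 7t^2 dt = (7/3)t^3
  ∫ -6t dt = -3t^2
  ∫ 9 dt = 9t
F(t) = -(3/4)t^4 + (7/3)t^3 - 3t^2 + 9t + C


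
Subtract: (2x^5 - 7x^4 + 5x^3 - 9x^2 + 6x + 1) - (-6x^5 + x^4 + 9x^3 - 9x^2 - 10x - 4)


Distribute the minus sign:
  (2x^5 - 7x^4 + 5x^3 - 9x^2 + 6x + 1)
- (-6x^5 + x^4 + 9x^3 - 9x^2 - 10x - 4)
Negate second polynomial: 6x^5 - x^4 - 9x^3 + 9x^2 + 10x + 4
Add: 8x^5 - 8x^4 - 4x^3 + 16x + 5


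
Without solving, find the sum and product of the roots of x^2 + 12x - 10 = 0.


For ax^2+bx+c=0: sum = -b/a, product = c/a.
a=1, b=12, c=-10
Sum = -(12)/1 = -12
Product = (-10)/1 = -10


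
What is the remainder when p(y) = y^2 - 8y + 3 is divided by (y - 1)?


By the Remainder Theorem, the remainder equals p(1):
  1*(1)^2 = 1
  -8*(1)^1 = -8
  constant: 3
Sum: 1 - 8 + 3 = -4


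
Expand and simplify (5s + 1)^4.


Expand (5s + 1)^4 by repeated multiplication:
  (5s + 1)^2 = 25s^2 + 10s + 1
  (5s + 1)^3 = 125s^3 + 75s^2 + 15s + 1
= 625s^4 + 500s^3 + 150s^2 + 20s + 1


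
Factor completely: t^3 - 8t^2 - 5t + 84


Try integer roots (divisors of 84). t=-3: p(-3)=0.
Divide out (t + 3): quotient is t^2 - 11t + 28.
Factor the quadratic: (t - 4)(t - 7)
Result: (t + 3)(t - 4)(t - 7)


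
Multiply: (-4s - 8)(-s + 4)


Distribute each term of the first polynomial:
  (-4s)(-s + 4) = 4s^2 - 16s
  (-8)(-s + 4) = 8s - 32
Sum: 4s^2 - 8s - 32


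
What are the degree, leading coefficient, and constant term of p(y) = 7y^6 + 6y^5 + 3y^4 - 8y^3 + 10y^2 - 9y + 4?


Highest power of y is 6, with coefficient 7. Constant term is 4.
Degree = 6, leading coefficient = 7, constant term = 4


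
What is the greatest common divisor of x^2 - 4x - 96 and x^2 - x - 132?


Factor each:
  x^2 - 4x - 96 = (x - 12)(x + 8)
  x^2 - x - 132 = (x - 12)(x + 11)
Common monic factor: x - 12


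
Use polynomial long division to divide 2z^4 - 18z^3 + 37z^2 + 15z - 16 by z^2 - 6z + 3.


(2z^4 - 18z^3 + 37z^2 + 15z - 16) / (z^2 - 6z + 3)
Step 1: 2z^2 * (z^2 - 6z + 3) = 2z^4 - 12z^3 + 6z^2; subtract.
Step 2: -6z * (z^2 - 6z + 3) = -6z^3 + 36z^2 - 18z; subtract.
Step 3: -5 * (z^2 - 6z + 3) = -5z^2 + 30z - 15; subtract.
Quotient: 2z^2 - 6z - 5, Remainder: 3z - 1


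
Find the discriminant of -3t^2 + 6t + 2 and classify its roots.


D = b^2 - 4ac = (6)^2 - 4(-3)(2) = 36 + 24 = 60
Since D > 0: two distinct irrational roots


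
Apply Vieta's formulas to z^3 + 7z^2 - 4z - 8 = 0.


Monic cubic z^3+bz^2+cz+d=0: sum=-b, pairwise sum=c, product=-d.
b=7, c=-4, d=-8
r1+r2+r3 = -7
r1r2+r1r3+r2r3 = -4
r1r2r3 = 8


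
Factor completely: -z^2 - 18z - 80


Roots satisfy r1 + r2 = -b/a = -18 and r1*r2 = c/a = 80.
So r1 = -10, r2 = -8.
-z^2 - 18z - 80 = -(z - r1)(z - r2) = -(z + 10)(z + 8)


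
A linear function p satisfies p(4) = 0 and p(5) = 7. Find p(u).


p(u) = mu + b. Using p(4)=0, p(5)=7:
m = (0 - 7)/(4 - 5) = -7/-1 = 7
b = 0 - m*(4) = 0 - 28 = -28
p(u) = 7u - 28


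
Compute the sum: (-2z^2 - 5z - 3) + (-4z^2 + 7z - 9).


Align terms by degree and add:
  -2z^2 - 5z - 3
  -4z^2 + 7z - 9
= -6z^2 + 2z - 12


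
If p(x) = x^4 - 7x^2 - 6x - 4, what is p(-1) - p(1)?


p(-1) = -4
p(1) = -16
p(-1) - p(1) = -4 + 16 = 12


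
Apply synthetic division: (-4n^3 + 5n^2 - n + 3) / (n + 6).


Synthetic division with c = -6. Coefficients: -4, 5, -1, 3
Bring down -4.
  -4 * -6 = 24; 24 + 5 = 29
  29 * -6 = -174; -174 - 1 = -175
  -175 * -6 = 1050; 1050 + 3 = 1053
Quotient: -4n^2 + 29n - 175, Remainder: 1053


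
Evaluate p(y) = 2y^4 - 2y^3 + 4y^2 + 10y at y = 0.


Using direct substitution:
  2 * (0)^4 = 0
  -2 * (0)^3 = 0
  4 * (0)^2 = 0
  10 * (0)^1 = 0
  constant: 0
Sum = 0 + 0 + 0 + 0 + 0 = 0


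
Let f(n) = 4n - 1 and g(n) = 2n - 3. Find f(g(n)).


Substitute g(n) into f:
f(g(n)) = 4*(2n - 3) + (-1)
Expand and combine: 8n - 13


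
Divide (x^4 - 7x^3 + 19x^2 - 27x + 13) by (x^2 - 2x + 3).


(x^4 - 7x^3 + 19x^2 - 27x + 13) / (x^2 - 2x + 3)
Step 1: x^2 * (x^2 - 2x + 3) = x^4 - 2x^3 + 3x^2; subtract.
Step 2: -5x * (x^2 - 2x + 3) = -5x^3 + 10x^2 - 15x; subtract.
Step 3: 6 * (x^2 - 2x + 3) = 6x^2 - 12x + 18; subtract.
Quotient: x^2 - 5x + 6, Remainder: -5


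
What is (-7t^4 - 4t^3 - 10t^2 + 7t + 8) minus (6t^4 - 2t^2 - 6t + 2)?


Distribute the minus sign:
  (-7t^4 - 4t^3 - 10t^2 + 7t + 8)
- (6t^4 - 2t^2 - 6t + 2)
Negate second polynomial: -6t^4 + 2t^2 + 6t - 2
Add: -13t^4 - 4t^3 - 8t^2 + 13t + 6


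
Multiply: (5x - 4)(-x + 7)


Distribute each term of the first polynomial:
  (5x)(-x + 7) = -5x^2 + 35x
  (-4)(-x + 7) = 4x - 28
Sum: -5x^2 + 39x - 28


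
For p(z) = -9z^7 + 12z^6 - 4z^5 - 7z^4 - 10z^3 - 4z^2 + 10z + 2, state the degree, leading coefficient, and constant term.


Highest power of z is 7, with coefficient -9. Constant term is 2.
Degree = 7, leading coefficient = -9, constant term = 2


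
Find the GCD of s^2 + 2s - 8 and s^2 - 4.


Factor each:
  s^2 + 2s - 8 = (s - 2)(s + 4)
  s^2 - 4 = (s - 2)(s + 2)
Common monic factor: s - 2


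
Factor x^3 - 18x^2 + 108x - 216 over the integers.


Try integer roots (divisors of -216). x=6: p(6)=0.
Divide out (x - 6): quotient is x^2 - 12x + 36.
Factor the quadratic: (x - 6)(x - 6)
Result: (x - 6)(x - 6)(x - 6)


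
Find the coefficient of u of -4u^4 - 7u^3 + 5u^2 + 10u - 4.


Read off the coefficient of u: 10


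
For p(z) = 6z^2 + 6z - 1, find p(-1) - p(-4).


p(-1) = -1
p(-4) = 71
p(-1) - p(-4) = -1 - 71 = -72


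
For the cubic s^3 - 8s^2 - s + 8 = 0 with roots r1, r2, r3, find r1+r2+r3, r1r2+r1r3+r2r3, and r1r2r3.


Monic cubic s^3+bs^2+cs+d=0: sum=-b, pairwise sum=c, product=-d.
b=-8, c=-1, d=8
r1+r2+r3 = 8
r1r2+r1r3+r2r3 = -1
r1r2r3 = -8


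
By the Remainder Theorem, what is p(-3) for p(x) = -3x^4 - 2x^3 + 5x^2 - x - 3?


By the Remainder Theorem, the remainder equals p(-3):
  -3*(-3)^4 = -243
  -2*(-3)^3 = 54
  5*(-3)^2 = 45
  -1*(-3)^1 = 3
  constant: -3
Sum: -243 + 54 + 45 + 3 - 3 = -144


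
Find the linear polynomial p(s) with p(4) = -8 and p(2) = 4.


p(s) = ms + b. Using p(4)=-8, p(2)=4:
m = (-8 - 4)/(4 - 2) = -12/2 = -6
b = -8 - m*(4) = -8 + 24 = 16
p(s) = -6s + 16


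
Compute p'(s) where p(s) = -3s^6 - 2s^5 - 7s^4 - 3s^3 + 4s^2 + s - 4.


Apply the power rule term by term:
  d/ds(-3s^6) = -18s^5
  d/ds(-2s^5) = -10s^4
  d/ds(-7s^4) = -28s^3
  d/ds(-3s^3) = -9s^2
  d/ds(4s^2) = 8s
  d/ds(s) = 1
  d/ds(-4) = 0
p'(s) = -18s^5 - 10s^4 - 28s^3 - 9s^2 + 8s + 1


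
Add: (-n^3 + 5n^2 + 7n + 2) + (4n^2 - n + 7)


Align terms by degree and add:
  -n^3 + 5n^2 + 7n + 2
+ 4n^2 - n + 7
= -n^3 + 9n^2 + 6n + 9


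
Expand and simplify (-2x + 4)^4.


Expand (-2x + 4)^4 by repeated multiplication:
  (-2x + 4)^2 = 4x^2 - 16x + 16
  (-2x + 4)^3 = -8x^3 + 48x^2 - 96x + 64
= 16x^4 - 128x^3 + 384x^2 - 512x + 256


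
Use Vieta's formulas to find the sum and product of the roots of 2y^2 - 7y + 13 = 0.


For ay^2+by+c=0: sum = -b/a, product = c/a.
a=2, b=-7, c=13
Sum = -(-7)/2 = 7/2
Product = (13)/2 = 13/2


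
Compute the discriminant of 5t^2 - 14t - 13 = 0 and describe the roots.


D = b^2 - 4ac = (-14)^2 - 4(5)(-13) = 196 + 260 = 456
Since D > 0: two distinct irrational roots


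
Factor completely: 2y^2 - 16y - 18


Roots satisfy r1 + r2 = -b/a = 8 and r1*r2 = c/a = -9.
So r1 = 9, r2 = -1.
2y^2 - 16y - 18 = 2(y - r1)(y - r2) = 2(y - 9)(y + 1)


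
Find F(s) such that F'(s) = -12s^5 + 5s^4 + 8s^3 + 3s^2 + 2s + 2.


Reverse power rule on each term:
  ∫ -12s^5 ds = -2s^6
  ∫ 5s^4 ds = s^5
  ∫ 8s^3 ds = 2s^4
  ∫ 3s^2 ds = s^3
  ∫ 2s ds = s^2
  ∫ 2 ds = 2s
F(s) = -2s^6 + s^5 + 2s^4 + s^3 + s^2 + 2s + C


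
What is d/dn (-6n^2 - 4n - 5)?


Apply the power rule term by term:
  d/dn(-6n^2) = -12n
  d/dn(-4n) = -4
  d/dn(-5) = 0
p'(n) = -12n - 4


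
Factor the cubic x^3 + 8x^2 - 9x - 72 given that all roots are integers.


Try integer roots (divisors of -72). x=-8: p(-8)=0.
Divide out (x + 8): quotient is x^2 - 9.
Factor the quadratic: (x + 3)(x - 3)
Result: (x + 8)(x + 3)(x - 3)


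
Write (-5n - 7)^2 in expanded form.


Expand (-5n - 7)^2 by repeated multiplication:
= 25n^2 + 70n + 49


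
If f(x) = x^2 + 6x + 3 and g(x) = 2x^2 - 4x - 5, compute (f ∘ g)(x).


Substitute g(x) into f:
f(g(x)) = 1*(2x^2 - 4x - 5)^2 + 6*(2x^2 - 4x - 5) + 3
(2x^2 - 4x - 5)^2 = 4x^4 - 16x^3 - 4x^2 + 40x + 25
Expand and combine: 4x^4 - 16x^3 + 8x^2 + 16x - 2


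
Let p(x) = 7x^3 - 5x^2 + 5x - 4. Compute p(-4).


Using direct substitution:
  7 * (-4)^3 = -448
  -5 * (-4)^2 = -80
  5 * (-4)^1 = -20
  constant: -4
Sum = -448 - 80 - 20 - 4 = -552


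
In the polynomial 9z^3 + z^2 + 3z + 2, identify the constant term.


Read off the constant term: 2


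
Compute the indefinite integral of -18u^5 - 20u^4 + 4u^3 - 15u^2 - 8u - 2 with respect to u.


Reverse power rule on each term:
  ∫ -18u^5 du = -3u^6
  ∫ -20u^4 du = -4u^5
  ∫ 4u^3 du = u^4
  ∫ -15u^2 du = -5u^3
  ∫ -8u du = -4u^2
  ∫ -2 du = -2u
F(u) = -3u^6 - 4u^5 + u^4 - 5u^3 - 4u^2 - 2u + C


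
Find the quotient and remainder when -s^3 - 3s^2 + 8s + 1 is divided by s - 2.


(-s^3 - 3s^2 + 8s + 1) / (s - 2)
Step 1: -s^2 * (s - 2) = -s^3 + 2s^2; subtract.
Step 2: -5s * (s - 2) = -5s^2 + 10s; subtract.
Step 3: -2 * (s - 2) = -2s + 4; subtract.
Quotient: -s^2 - 5s - 2, Remainder: -3


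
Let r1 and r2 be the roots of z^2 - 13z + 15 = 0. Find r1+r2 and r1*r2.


For az^2+bz+c=0: sum = -b/a, product = c/a.
a=1, b=-13, c=15
Sum = -(-13)/1 = 13
Product = (15)/1 = 15


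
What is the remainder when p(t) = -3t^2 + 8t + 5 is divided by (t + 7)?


By the Remainder Theorem, the remainder equals p(-7):
  -3*(-7)^2 = -147
  8*(-7)^1 = -56
  constant: 5
Sum: -147 - 56 + 5 = -198


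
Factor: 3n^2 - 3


Roots satisfy r1 + r2 = -b/a = 0 and r1*r2 = c/a = -1.
So r1 = -1, r2 = 1.
3n^2 - 3 = 3(n - r1)(n - r2) = 3(n + 1)(n - 1)
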